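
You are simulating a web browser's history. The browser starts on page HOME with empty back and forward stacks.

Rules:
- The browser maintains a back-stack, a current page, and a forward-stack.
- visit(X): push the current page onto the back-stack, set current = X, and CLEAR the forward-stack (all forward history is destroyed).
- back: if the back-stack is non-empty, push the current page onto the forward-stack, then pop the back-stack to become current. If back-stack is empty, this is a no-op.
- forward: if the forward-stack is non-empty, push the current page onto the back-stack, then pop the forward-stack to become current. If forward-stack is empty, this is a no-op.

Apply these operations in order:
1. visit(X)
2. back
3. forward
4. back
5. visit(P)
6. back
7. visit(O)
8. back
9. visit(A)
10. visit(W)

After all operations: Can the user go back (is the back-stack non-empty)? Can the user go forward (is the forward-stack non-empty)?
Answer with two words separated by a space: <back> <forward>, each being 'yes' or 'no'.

After 1 (visit(X)): cur=X back=1 fwd=0
After 2 (back): cur=HOME back=0 fwd=1
After 3 (forward): cur=X back=1 fwd=0
After 4 (back): cur=HOME back=0 fwd=1
After 5 (visit(P)): cur=P back=1 fwd=0
After 6 (back): cur=HOME back=0 fwd=1
After 7 (visit(O)): cur=O back=1 fwd=0
After 8 (back): cur=HOME back=0 fwd=1
After 9 (visit(A)): cur=A back=1 fwd=0
After 10 (visit(W)): cur=W back=2 fwd=0

Answer: yes no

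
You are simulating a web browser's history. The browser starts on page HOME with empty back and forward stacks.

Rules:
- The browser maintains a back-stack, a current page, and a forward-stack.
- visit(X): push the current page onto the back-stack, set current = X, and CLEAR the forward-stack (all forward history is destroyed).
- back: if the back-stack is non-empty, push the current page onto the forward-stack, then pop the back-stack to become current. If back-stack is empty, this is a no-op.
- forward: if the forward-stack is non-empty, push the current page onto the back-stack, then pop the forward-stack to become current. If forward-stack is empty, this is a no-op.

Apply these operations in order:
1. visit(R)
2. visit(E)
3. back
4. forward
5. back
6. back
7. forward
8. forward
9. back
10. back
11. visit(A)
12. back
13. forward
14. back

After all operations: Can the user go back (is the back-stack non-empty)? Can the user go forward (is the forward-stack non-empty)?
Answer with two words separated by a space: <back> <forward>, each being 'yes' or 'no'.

Answer: no yes

Derivation:
After 1 (visit(R)): cur=R back=1 fwd=0
After 2 (visit(E)): cur=E back=2 fwd=0
After 3 (back): cur=R back=1 fwd=1
After 4 (forward): cur=E back=2 fwd=0
After 5 (back): cur=R back=1 fwd=1
After 6 (back): cur=HOME back=0 fwd=2
After 7 (forward): cur=R back=1 fwd=1
After 8 (forward): cur=E back=2 fwd=0
After 9 (back): cur=R back=1 fwd=1
After 10 (back): cur=HOME back=0 fwd=2
After 11 (visit(A)): cur=A back=1 fwd=0
After 12 (back): cur=HOME back=0 fwd=1
After 13 (forward): cur=A back=1 fwd=0
After 14 (back): cur=HOME back=0 fwd=1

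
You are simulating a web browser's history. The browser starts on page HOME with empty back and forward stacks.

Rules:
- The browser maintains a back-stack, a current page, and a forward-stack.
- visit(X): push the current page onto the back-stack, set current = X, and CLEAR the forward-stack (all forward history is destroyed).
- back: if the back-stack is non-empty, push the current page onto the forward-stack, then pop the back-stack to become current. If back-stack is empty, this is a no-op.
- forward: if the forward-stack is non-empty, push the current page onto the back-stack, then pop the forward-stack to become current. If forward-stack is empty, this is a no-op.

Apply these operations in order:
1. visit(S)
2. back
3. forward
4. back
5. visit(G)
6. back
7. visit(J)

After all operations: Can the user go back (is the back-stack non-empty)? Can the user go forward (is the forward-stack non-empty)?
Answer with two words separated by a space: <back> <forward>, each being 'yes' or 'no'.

After 1 (visit(S)): cur=S back=1 fwd=0
After 2 (back): cur=HOME back=0 fwd=1
After 3 (forward): cur=S back=1 fwd=0
After 4 (back): cur=HOME back=0 fwd=1
After 5 (visit(G)): cur=G back=1 fwd=0
After 6 (back): cur=HOME back=0 fwd=1
After 7 (visit(J)): cur=J back=1 fwd=0

Answer: yes no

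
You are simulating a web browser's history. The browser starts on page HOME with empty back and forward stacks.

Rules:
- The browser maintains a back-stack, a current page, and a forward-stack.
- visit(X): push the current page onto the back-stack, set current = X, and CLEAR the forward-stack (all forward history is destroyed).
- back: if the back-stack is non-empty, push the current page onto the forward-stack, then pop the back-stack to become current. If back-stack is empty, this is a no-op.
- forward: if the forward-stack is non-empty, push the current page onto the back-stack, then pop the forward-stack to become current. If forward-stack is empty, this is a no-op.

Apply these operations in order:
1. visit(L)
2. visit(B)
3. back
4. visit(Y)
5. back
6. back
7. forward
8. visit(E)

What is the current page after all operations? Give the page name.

Answer: E

Derivation:
After 1 (visit(L)): cur=L back=1 fwd=0
After 2 (visit(B)): cur=B back=2 fwd=0
After 3 (back): cur=L back=1 fwd=1
After 4 (visit(Y)): cur=Y back=2 fwd=0
After 5 (back): cur=L back=1 fwd=1
After 6 (back): cur=HOME back=0 fwd=2
After 7 (forward): cur=L back=1 fwd=1
After 8 (visit(E)): cur=E back=2 fwd=0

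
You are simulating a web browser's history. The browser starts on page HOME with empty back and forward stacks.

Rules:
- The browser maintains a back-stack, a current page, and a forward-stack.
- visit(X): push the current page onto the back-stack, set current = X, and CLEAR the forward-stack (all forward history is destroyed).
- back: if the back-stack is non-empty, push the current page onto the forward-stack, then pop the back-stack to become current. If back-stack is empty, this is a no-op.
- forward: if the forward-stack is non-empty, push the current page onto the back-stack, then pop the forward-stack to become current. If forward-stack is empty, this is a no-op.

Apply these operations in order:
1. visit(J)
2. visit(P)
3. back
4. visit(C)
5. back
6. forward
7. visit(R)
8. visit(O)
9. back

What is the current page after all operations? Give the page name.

After 1 (visit(J)): cur=J back=1 fwd=0
After 2 (visit(P)): cur=P back=2 fwd=0
After 3 (back): cur=J back=1 fwd=1
After 4 (visit(C)): cur=C back=2 fwd=0
After 5 (back): cur=J back=1 fwd=1
After 6 (forward): cur=C back=2 fwd=0
After 7 (visit(R)): cur=R back=3 fwd=0
After 8 (visit(O)): cur=O back=4 fwd=0
After 9 (back): cur=R back=3 fwd=1

Answer: R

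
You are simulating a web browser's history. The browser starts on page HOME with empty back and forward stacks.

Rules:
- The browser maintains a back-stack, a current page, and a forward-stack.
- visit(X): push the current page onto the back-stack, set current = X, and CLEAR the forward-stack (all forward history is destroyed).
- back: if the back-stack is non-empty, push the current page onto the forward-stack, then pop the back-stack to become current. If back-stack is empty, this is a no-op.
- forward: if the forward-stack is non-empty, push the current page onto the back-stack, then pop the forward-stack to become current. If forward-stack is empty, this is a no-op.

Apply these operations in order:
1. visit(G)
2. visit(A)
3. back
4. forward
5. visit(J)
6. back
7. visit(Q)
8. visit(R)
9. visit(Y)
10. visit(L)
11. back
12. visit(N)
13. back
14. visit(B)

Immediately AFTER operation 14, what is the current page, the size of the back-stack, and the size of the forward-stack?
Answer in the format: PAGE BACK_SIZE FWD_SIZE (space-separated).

After 1 (visit(G)): cur=G back=1 fwd=0
After 2 (visit(A)): cur=A back=2 fwd=0
After 3 (back): cur=G back=1 fwd=1
After 4 (forward): cur=A back=2 fwd=0
After 5 (visit(J)): cur=J back=3 fwd=0
After 6 (back): cur=A back=2 fwd=1
After 7 (visit(Q)): cur=Q back=3 fwd=0
After 8 (visit(R)): cur=R back=4 fwd=0
After 9 (visit(Y)): cur=Y back=5 fwd=0
After 10 (visit(L)): cur=L back=6 fwd=0
After 11 (back): cur=Y back=5 fwd=1
After 12 (visit(N)): cur=N back=6 fwd=0
After 13 (back): cur=Y back=5 fwd=1
After 14 (visit(B)): cur=B back=6 fwd=0

B 6 0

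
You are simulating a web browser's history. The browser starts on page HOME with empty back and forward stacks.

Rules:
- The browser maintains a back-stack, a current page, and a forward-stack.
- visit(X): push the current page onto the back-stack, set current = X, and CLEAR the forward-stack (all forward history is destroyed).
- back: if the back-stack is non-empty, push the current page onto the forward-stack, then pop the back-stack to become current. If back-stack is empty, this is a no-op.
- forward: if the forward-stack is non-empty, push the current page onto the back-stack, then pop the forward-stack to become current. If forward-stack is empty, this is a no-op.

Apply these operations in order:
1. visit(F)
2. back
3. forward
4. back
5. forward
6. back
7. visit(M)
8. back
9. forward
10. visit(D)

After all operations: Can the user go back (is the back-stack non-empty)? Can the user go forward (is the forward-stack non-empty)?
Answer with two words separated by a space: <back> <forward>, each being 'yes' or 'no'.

Answer: yes no

Derivation:
After 1 (visit(F)): cur=F back=1 fwd=0
After 2 (back): cur=HOME back=0 fwd=1
After 3 (forward): cur=F back=1 fwd=0
After 4 (back): cur=HOME back=0 fwd=1
After 5 (forward): cur=F back=1 fwd=0
After 6 (back): cur=HOME back=0 fwd=1
After 7 (visit(M)): cur=M back=1 fwd=0
After 8 (back): cur=HOME back=0 fwd=1
After 9 (forward): cur=M back=1 fwd=0
After 10 (visit(D)): cur=D back=2 fwd=0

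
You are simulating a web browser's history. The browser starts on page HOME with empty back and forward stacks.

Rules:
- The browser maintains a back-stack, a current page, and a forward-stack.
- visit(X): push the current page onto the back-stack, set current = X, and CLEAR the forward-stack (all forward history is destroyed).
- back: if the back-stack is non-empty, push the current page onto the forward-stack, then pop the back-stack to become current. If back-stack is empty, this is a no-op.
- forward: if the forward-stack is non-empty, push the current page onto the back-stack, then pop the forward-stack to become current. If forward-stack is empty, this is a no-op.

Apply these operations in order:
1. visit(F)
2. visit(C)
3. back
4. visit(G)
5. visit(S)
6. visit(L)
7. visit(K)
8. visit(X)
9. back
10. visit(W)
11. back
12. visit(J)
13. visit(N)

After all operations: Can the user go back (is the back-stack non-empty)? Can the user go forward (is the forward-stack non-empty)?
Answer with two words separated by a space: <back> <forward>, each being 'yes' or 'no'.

After 1 (visit(F)): cur=F back=1 fwd=0
After 2 (visit(C)): cur=C back=2 fwd=0
After 3 (back): cur=F back=1 fwd=1
After 4 (visit(G)): cur=G back=2 fwd=0
After 5 (visit(S)): cur=S back=3 fwd=0
After 6 (visit(L)): cur=L back=4 fwd=0
After 7 (visit(K)): cur=K back=5 fwd=0
After 8 (visit(X)): cur=X back=6 fwd=0
After 9 (back): cur=K back=5 fwd=1
After 10 (visit(W)): cur=W back=6 fwd=0
After 11 (back): cur=K back=5 fwd=1
After 12 (visit(J)): cur=J back=6 fwd=0
After 13 (visit(N)): cur=N back=7 fwd=0

Answer: yes no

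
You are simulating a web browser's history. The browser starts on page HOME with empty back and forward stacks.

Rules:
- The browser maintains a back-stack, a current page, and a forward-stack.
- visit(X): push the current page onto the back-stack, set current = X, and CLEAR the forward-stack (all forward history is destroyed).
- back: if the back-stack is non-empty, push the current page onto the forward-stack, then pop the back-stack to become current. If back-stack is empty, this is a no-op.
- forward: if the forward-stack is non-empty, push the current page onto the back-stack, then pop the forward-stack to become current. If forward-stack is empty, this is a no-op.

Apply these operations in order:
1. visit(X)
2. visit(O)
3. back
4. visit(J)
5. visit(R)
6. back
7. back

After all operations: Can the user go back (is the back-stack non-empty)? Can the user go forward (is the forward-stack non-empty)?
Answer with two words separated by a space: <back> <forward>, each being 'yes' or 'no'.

After 1 (visit(X)): cur=X back=1 fwd=0
After 2 (visit(O)): cur=O back=2 fwd=0
After 3 (back): cur=X back=1 fwd=1
After 4 (visit(J)): cur=J back=2 fwd=0
After 5 (visit(R)): cur=R back=3 fwd=0
After 6 (back): cur=J back=2 fwd=1
After 7 (back): cur=X back=1 fwd=2

Answer: yes yes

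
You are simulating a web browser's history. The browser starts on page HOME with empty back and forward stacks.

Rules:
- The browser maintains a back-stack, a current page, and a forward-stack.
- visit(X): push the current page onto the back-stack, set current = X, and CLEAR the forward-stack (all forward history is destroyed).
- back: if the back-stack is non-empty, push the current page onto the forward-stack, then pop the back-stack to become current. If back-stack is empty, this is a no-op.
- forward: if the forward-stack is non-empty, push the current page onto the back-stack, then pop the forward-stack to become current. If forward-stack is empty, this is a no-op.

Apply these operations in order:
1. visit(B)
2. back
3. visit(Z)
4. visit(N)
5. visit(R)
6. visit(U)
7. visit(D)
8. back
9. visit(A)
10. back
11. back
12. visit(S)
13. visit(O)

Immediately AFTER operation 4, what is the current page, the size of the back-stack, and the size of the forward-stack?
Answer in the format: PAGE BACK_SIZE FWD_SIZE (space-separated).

After 1 (visit(B)): cur=B back=1 fwd=0
After 2 (back): cur=HOME back=0 fwd=1
After 3 (visit(Z)): cur=Z back=1 fwd=0
After 4 (visit(N)): cur=N back=2 fwd=0

N 2 0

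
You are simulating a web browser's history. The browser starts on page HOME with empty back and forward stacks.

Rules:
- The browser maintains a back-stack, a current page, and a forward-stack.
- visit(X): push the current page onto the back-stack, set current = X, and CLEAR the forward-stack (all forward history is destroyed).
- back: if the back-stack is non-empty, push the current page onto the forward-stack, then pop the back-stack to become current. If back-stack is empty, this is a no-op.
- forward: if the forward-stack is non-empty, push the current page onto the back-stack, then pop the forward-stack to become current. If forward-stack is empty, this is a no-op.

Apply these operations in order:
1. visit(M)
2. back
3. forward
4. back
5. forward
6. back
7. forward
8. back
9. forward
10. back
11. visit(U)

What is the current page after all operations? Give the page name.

Answer: U

Derivation:
After 1 (visit(M)): cur=M back=1 fwd=0
After 2 (back): cur=HOME back=0 fwd=1
After 3 (forward): cur=M back=1 fwd=0
After 4 (back): cur=HOME back=0 fwd=1
After 5 (forward): cur=M back=1 fwd=0
After 6 (back): cur=HOME back=0 fwd=1
After 7 (forward): cur=M back=1 fwd=0
After 8 (back): cur=HOME back=0 fwd=1
After 9 (forward): cur=M back=1 fwd=0
After 10 (back): cur=HOME back=0 fwd=1
After 11 (visit(U)): cur=U back=1 fwd=0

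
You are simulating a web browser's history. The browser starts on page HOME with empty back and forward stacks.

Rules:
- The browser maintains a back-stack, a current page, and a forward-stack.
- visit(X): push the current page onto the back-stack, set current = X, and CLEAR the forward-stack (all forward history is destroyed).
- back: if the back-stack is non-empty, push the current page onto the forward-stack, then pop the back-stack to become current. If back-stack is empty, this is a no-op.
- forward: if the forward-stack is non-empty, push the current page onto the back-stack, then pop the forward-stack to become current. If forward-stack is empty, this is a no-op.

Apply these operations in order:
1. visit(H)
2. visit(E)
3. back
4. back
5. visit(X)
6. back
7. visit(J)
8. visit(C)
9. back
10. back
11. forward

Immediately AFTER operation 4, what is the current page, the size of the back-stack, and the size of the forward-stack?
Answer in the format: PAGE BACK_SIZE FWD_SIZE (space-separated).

After 1 (visit(H)): cur=H back=1 fwd=0
After 2 (visit(E)): cur=E back=2 fwd=0
After 3 (back): cur=H back=1 fwd=1
After 4 (back): cur=HOME back=0 fwd=2

HOME 0 2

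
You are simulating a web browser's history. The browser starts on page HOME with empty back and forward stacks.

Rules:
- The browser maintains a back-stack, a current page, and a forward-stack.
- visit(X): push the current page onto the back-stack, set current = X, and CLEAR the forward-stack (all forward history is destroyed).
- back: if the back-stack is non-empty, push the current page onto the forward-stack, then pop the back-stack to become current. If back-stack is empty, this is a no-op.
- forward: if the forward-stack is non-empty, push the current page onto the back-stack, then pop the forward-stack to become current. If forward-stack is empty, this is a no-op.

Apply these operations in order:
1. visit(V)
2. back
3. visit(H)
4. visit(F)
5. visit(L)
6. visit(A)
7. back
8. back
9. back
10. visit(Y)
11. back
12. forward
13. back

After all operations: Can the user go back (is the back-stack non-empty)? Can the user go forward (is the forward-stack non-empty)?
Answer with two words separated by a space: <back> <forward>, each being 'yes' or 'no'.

After 1 (visit(V)): cur=V back=1 fwd=0
After 2 (back): cur=HOME back=0 fwd=1
After 3 (visit(H)): cur=H back=1 fwd=0
After 4 (visit(F)): cur=F back=2 fwd=0
After 5 (visit(L)): cur=L back=3 fwd=0
After 6 (visit(A)): cur=A back=4 fwd=0
After 7 (back): cur=L back=3 fwd=1
After 8 (back): cur=F back=2 fwd=2
After 9 (back): cur=H back=1 fwd=3
After 10 (visit(Y)): cur=Y back=2 fwd=0
After 11 (back): cur=H back=1 fwd=1
After 12 (forward): cur=Y back=2 fwd=0
After 13 (back): cur=H back=1 fwd=1

Answer: yes yes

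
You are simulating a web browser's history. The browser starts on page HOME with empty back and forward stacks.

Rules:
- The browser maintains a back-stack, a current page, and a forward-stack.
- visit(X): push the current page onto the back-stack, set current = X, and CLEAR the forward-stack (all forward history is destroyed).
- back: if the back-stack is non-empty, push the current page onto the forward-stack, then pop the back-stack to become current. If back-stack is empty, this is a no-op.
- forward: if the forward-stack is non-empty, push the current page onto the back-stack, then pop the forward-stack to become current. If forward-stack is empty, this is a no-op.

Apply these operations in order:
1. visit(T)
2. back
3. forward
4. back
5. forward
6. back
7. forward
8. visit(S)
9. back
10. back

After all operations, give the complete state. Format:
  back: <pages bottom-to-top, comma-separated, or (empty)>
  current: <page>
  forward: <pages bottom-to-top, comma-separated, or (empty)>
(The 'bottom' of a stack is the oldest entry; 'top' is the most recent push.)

Answer: back: (empty)
current: HOME
forward: S,T

Derivation:
After 1 (visit(T)): cur=T back=1 fwd=0
After 2 (back): cur=HOME back=0 fwd=1
After 3 (forward): cur=T back=1 fwd=0
After 4 (back): cur=HOME back=0 fwd=1
After 5 (forward): cur=T back=1 fwd=0
After 6 (back): cur=HOME back=0 fwd=1
After 7 (forward): cur=T back=1 fwd=0
After 8 (visit(S)): cur=S back=2 fwd=0
After 9 (back): cur=T back=1 fwd=1
After 10 (back): cur=HOME back=0 fwd=2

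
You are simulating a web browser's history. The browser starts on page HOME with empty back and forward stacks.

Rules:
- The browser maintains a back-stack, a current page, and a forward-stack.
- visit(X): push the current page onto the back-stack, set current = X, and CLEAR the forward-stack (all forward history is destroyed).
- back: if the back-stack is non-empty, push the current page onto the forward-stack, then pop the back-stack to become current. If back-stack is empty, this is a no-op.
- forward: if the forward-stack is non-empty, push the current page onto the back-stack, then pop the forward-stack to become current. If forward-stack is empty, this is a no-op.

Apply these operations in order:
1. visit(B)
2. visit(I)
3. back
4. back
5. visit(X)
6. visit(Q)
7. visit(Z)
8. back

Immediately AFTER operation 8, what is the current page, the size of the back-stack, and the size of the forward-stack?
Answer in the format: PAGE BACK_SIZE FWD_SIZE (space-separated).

After 1 (visit(B)): cur=B back=1 fwd=0
After 2 (visit(I)): cur=I back=2 fwd=0
After 3 (back): cur=B back=1 fwd=1
After 4 (back): cur=HOME back=0 fwd=2
After 5 (visit(X)): cur=X back=1 fwd=0
After 6 (visit(Q)): cur=Q back=2 fwd=0
After 7 (visit(Z)): cur=Z back=3 fwd=0
After 8 (back): cur=Q back=2 fwd=1

Q 2 1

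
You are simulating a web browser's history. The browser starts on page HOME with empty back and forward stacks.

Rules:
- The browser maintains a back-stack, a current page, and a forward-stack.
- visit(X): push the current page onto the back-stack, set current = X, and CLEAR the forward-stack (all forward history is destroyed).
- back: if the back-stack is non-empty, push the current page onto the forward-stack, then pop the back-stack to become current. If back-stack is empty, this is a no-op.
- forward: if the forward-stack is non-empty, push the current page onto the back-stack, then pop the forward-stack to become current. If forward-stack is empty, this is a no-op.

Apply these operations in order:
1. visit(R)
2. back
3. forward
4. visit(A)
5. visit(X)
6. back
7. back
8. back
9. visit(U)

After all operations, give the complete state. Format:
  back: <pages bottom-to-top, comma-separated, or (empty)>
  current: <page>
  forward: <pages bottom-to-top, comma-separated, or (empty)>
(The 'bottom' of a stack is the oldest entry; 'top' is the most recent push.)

After 1 (visit(R)): cur=R back=1 fwd=0
After 2 (back): cur=HOME back=0 fwd=1
After 3 (forward): cur=R back=1 fwd=0
After 4 (visit(A)): cur=A back=2 fwd=0
After 5 (visit(X)): cur=X back=3 fwd=0
After 6 (back): cur=A back=2 fwd=1
After 7 (back): cur=R back=1 fwd=2
After 8 (back): cur=HOME back=0 fwd=3
After 9 (visit(U)): cur=U back=1 fwd=0

Answer: back: HOME
current: U
forward: (empty)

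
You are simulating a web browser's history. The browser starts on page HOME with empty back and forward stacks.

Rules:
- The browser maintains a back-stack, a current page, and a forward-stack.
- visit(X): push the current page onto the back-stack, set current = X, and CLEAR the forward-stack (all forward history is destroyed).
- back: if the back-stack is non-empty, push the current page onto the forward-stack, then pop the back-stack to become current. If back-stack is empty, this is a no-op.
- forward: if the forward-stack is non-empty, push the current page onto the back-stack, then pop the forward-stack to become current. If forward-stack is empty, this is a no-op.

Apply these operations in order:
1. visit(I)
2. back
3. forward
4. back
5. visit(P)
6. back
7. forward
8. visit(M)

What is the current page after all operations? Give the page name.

After 1 (visit(I)): cur=I back=1 fwd=0
After 2 (back): cur=HOME back=0 fwd=1
After 3 (forward): cur=I back=1 fwd=0
After 4 (back): cur=HOME back=0 fwd=1
After 5 (visit(P)): cur=P back=1 fwd=0
After 6 (back): cur=HOME back=0 fwd=1
After 7 (forward): cur=P back=1 fwd=0
After 8 (visit(M)): cur=M back=2 fwd=0

Answer: M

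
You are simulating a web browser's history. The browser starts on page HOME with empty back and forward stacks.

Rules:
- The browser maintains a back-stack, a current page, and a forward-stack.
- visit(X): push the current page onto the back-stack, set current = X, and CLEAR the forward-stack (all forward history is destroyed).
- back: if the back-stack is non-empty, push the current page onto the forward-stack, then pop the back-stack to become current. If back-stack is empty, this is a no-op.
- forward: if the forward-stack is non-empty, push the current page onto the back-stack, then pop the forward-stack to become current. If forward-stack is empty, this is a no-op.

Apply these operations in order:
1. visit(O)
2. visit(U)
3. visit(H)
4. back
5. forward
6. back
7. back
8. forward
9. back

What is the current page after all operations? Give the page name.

Answer: O

Derivation:
After 1 (visit(O)): cur=O back=1 fwd=0
After 2 (visit(U)): cur=U back=2 fwd=0
After 3 (visit(H)): cur=H back=3 fwd=0
After 4 (back): cur=U back=2 fwd=1
After 5 (forward): cur=H back=3 fwd=0
After 6 (back): cur=U back=2 fwd=1
After 7 (back): cur=O back=1 fwd=2
After 8 (forward): cur=U back=2 fwd=1
After 9 (back): cur=O back=1 fwd=2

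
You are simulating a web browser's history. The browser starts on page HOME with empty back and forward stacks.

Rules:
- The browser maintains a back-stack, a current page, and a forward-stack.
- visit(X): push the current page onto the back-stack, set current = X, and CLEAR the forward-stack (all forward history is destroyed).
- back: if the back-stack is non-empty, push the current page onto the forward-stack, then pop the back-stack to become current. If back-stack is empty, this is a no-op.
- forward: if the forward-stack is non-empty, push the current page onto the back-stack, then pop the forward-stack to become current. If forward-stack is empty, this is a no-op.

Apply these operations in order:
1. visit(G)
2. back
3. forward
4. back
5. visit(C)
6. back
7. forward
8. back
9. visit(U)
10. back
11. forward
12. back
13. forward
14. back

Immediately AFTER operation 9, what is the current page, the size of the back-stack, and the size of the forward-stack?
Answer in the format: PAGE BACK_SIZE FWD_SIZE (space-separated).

After 1 (visit(G)): cur=G back=1 fwd=0
After 2 (back): cur=HOME back=0 fwd=1
After 3 (forward): cur=G back=1 fwd=0
After 4 (back): cur=HOME back=0 fwd=1
After 5 (visit(C)): cur=C back=1 fwd=0
After 6 (back): cur=HOME back=0 fwd=1
After 7 (forward): cur=C back=1 fwd=0
After 8 (back): cur=HOME back=0 fwd=1
After 9 (visit(U)): cur=U back=1 fwd=0

U 1 0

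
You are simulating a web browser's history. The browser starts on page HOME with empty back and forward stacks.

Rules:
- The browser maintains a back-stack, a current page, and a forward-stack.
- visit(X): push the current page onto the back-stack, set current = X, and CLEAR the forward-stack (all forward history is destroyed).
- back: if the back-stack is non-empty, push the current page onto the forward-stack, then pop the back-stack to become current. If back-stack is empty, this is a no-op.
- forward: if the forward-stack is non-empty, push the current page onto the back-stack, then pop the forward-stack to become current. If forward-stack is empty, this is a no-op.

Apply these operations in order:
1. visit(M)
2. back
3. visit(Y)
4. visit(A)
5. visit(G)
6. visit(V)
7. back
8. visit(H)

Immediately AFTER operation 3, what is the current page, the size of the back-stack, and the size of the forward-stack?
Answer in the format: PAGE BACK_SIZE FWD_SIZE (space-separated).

After 1 (visit(M)): cur=M back=1 fwd=0
After 2 (back): cur=HOME back=0 fwd=1
After 3 (visit(Y)): cur=Y back=1 fwd=0

Y 1 0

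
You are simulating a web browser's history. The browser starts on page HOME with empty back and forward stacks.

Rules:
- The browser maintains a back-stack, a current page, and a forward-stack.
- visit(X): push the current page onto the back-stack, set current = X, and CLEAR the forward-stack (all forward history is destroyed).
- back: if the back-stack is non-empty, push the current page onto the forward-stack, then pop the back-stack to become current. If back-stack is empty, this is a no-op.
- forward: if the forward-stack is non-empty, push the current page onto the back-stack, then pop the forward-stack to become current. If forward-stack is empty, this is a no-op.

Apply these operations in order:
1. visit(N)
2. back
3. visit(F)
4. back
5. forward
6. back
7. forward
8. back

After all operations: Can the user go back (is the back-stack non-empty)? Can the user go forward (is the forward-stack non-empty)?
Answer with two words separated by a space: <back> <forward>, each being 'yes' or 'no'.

After 1 (visit(N)): cur=N back=1 fwd=0
After 2 (back): cur=HOME back=0 fwd=1
After 3 (visit(F)): cur=F back=1 fwd=0
After 4 (back): cur=HOME back=0 fwd=1
After 5 (forward): cur=F back=1 fwd=0
After 6 (back): cur=HOME back=0 fwd=1
After 7 (forward): cur=F back=1 fwd=0
After 8 (back): cur=HOME back=0 fwd=1

Answer: no yes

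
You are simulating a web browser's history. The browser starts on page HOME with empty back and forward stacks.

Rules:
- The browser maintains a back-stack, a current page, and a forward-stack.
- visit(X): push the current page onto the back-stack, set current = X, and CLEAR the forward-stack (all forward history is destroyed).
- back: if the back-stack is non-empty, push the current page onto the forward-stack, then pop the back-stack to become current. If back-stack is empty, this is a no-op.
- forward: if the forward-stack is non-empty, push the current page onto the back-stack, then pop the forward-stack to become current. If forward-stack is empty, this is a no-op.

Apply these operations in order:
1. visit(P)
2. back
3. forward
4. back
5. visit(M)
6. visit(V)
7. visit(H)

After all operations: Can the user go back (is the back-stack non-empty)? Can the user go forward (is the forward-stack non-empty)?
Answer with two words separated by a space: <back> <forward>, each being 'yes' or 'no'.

Answer: yes no

Derivation:
After 1 (visit(P)): cur=P back=1 fwd=0
After 2 (back): cur=HOME back=0 fwd=1
After 3 (forward): cur=P back=1 fwd=0
After 4 (back): cur=HOME back=0 fwd=1
After 5 (visit(M)): cur=M back=1 fwd=0
After 6 (visit(V)): cur=V back=2 fwd=0
After 7 (visit(H)): cur=H back=3 fwd=0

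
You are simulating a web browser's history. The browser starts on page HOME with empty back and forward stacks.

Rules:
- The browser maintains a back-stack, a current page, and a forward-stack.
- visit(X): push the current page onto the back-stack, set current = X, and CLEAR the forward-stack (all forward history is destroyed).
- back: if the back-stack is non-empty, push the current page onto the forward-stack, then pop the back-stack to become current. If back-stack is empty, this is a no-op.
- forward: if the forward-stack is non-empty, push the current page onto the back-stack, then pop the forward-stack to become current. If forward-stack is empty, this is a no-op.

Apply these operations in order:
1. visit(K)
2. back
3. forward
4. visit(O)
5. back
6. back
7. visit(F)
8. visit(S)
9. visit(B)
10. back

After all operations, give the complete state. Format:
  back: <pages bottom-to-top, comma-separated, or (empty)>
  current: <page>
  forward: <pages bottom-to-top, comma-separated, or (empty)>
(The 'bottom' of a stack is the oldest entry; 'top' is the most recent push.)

Answer: back: HOME,F
current: S
forward: B

Derivation:
After 1 (visit(K)): cur=K back=1 fwd=0
After 2 (back): cur=HOME back=0 fwd=1
After 3 (forward): cur=K back=1 fwd=0
After 4 (visit(O)): cur=O back=2 fwd=0
After 5 (back): cur=K back=1 fwd=1
After 6 (back): cur=HOME back=0 fwd=2
After 7 (visit(F)): cur=F back=1 fwd=0
After 8 (visit(S)): cur=S back=2 fwd=0
After 9 (visit(B)): cur=B back=3 fwd=0
After 10 (back): cur=S back=2 fwd=1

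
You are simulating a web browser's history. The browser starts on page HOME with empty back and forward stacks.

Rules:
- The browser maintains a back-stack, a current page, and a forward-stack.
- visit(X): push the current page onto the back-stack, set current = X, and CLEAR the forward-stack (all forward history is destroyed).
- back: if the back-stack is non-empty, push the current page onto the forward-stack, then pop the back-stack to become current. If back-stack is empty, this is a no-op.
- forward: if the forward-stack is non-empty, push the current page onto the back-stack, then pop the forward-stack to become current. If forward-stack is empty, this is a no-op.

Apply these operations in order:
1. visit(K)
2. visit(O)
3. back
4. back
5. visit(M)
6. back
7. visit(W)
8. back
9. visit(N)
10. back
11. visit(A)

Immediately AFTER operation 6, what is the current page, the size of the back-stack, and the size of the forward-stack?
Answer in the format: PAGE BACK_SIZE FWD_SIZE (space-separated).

After 1 (visit(K)): cur=K back=1 fwd=0
After 2 (visit(O)): cur=O back=2 fwd=0
After 3 (back): cur=K back=1 fwd=1
After 4 (back): cur=HOME back=0 fwd=2
After 5 (visit(M)): cur=M back=1 fwd=0
After 6 (back): cur=HOME back=0 fwd=1

HOME 0 1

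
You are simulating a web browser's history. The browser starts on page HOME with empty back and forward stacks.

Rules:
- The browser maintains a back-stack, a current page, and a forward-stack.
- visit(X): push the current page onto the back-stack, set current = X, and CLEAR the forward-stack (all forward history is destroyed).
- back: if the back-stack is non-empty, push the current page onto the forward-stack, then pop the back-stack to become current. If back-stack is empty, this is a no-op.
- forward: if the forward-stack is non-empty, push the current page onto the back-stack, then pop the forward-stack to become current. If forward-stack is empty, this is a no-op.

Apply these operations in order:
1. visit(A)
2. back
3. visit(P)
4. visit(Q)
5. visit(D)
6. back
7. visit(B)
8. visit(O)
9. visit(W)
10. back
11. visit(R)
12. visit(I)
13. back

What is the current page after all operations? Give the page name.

After 1 (visit(A)): cur=A back=1 fwd=0
After 2 (back): cur=HOME back=0 fwd=1
After 3 (visit(P)): cur=P back=1 fwd=0
After 4 (visit(Q)): cur=Q back=2 fwd=0
After 5 (visit(D)): cur=D back=3 fwd=0
After 6 (back): cur=Q back=2 fwd=1
After 7 (visit(B)): cur=B back=3 fwd=0
After 8 (visit(O)): cur=O back=4 fwd=0
After 9 (visit(W)): cur=W back=5 fwd=0
After 10 (back): cur=O back=4 fwd=1
After 11 (visit(R)): cur=R back=5 fwd=0
After 12 (visit(I)): cur=I back=6 fwd=0
After 13 (back): cur=R back=5 fwd=1

Answer: R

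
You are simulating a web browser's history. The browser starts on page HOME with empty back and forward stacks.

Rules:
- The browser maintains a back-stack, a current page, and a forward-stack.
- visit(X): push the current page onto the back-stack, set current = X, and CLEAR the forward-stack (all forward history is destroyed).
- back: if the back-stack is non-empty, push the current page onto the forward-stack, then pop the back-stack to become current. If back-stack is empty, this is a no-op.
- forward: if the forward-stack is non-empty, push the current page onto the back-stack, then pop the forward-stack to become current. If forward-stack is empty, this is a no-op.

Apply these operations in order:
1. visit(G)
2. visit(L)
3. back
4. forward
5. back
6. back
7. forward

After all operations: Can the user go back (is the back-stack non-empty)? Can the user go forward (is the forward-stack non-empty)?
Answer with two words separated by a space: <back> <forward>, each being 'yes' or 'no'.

After 1 (visit(G)): cur=G back=1 fwd=0
After 2 (visit(L)): cur=L back=2 fwd=0
After 3 (back): cur=G back=1 fwd=1
After 4 (forward): cur=L back=2 fwd=0
After 5 (back): cur=G back=1 fwd=1
After 6 (back): cur=HOME back=0 fwd=2
After 7 (forward): cur=G back=1 fwd=1

Answer: yes yes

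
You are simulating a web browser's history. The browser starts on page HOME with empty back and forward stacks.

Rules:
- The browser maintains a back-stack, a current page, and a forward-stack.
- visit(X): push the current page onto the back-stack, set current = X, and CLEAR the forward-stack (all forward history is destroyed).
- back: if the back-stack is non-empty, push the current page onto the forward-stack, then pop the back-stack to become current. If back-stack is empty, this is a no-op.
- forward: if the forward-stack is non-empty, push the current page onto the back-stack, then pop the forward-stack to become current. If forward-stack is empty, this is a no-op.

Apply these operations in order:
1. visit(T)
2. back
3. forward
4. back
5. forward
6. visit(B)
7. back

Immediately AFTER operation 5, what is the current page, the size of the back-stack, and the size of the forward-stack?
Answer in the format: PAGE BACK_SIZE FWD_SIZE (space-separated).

After 1 (visit(T)): cur=T back=1 fwd=0
After 2 (back): cur=HOME back=0 fwd=1
After 3 (forward): cur=T back=1 fwd=0
After 4 (back): cur=HOME back=0 fwd=1
After 5 (forward): cur=T back=1 fwd=0

T 1 0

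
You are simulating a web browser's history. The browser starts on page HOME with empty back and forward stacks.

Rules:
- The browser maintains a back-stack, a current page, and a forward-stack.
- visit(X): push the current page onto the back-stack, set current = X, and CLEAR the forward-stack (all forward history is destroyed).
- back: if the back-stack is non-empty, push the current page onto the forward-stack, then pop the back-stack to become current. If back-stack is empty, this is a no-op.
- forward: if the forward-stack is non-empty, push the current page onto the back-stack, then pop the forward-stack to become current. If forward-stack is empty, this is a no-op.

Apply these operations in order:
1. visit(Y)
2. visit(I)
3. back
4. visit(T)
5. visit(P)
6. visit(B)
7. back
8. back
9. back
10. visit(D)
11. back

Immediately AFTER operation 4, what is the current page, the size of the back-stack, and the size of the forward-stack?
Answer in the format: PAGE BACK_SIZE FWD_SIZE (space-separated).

After 1 (visit(Y)): cur=Y back=1 fwd=0
After 2 (visit(I)): cur=I back=2 fwd=0
After 3 (back): cur=Y back=1 fwd=1
After 4 (visit(T)): cur=T back=2 fwd=0

T 2 0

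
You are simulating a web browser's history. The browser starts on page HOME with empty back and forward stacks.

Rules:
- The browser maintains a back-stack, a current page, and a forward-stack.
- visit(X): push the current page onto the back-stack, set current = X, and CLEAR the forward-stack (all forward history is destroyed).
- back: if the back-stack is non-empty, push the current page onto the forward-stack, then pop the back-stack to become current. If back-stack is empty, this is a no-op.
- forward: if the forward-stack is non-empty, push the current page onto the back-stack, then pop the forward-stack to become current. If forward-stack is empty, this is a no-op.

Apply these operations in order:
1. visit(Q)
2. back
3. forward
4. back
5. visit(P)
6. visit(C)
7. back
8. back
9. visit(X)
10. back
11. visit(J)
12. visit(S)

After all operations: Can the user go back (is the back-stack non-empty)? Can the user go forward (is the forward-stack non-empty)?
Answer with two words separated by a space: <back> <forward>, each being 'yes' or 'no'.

Answer: yes no

Derivation:
After 1 (visit(Q)): cur=Q back=1 fwd=0
After 2 (back): cur=HOME back=0 fwd=1
After 3 (forward): cur=Q back=1 fwd=0
After 4 (back): cur=HOME back=0 fwd=1
After 5 (visit(P)): cur=P back=1 fwd=0
After 6 (visit(C)): cur=C back=2 fwd=0
After 7 (back): cur=P back=1 fwd=1
After 8 (back): cur=HOME back=0 fwd=2
After 9 (visit(X)): cur=X back=1 fwd=0
After 10 (back): cur=HOME back=0 fwd=1
After 11 (visit(J)): cur=J back=1 fwd=0
After 12 (visit(S)): cur=S back=2 fwd=0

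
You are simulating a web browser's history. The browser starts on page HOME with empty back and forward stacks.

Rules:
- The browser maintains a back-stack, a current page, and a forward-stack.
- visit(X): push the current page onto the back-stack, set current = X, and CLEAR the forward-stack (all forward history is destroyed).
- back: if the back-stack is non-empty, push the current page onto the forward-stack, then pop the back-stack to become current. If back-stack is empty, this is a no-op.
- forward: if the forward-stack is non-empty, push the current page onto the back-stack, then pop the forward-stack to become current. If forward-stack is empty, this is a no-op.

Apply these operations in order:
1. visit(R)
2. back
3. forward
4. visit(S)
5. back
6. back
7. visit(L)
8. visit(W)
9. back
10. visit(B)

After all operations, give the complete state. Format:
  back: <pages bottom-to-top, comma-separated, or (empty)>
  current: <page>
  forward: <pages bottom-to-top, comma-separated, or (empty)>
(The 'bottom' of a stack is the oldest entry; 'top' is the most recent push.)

Answer: back: HOME,L
current: B
forward: (empty)

Derivation:
After 1 (visit(R)): cur=R back=1 fwd=0
After 2 (back): cur=HOME back=0 fwd=1
After 3 (forward): cur=R back=1 fwd=0
After 4 (visit(S)): cur=S back=2 fwd=0
After 5 (back): cur=R back=1 fwd=1
After 6 (back): cur=HOME back=0 fwd=2
After 7 (visit(L)): cur=L back=1 fwd=0
After 8 (visit(W)): cur=W back=2 fwd=0
After 9 (back): cur=L back=1 fwd=1
After 10 (visit(B)): cur=B back=2 fwd=0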